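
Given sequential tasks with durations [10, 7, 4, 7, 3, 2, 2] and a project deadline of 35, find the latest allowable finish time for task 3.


LF(activity 3) = deadline - sum of successor durations
Successors: activities 4 through 7 with durations [7, 3, 2, 2]
Sum of successor durations = 14
LF = 35 - 14 = 21

21


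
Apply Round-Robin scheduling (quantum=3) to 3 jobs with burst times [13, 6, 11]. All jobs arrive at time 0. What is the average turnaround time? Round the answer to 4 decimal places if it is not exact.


Time quantum = 3
Execution trace:
  J1 runs 3 units, time = 3
  J2 runs 3 units, time = 6
  J3 runs 3 units, time = 9
  J1 runs 3 units, time = 12
  J2 runs 3 units, time = 15
  J3 runs 3 units, time = 18
  J1 runs 3 units, time = 21
  J3 runs 3 units, time = 24
  J1 runs 3 units, time = 27
  J3 runs 2 units, time = 29
  J1 runs 1 units, time = 30
Finish times: [30, 15, 29]
Average turnaround = 74/3 = 24.6667

24.6667


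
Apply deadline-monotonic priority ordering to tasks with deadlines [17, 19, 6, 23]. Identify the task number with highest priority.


Sort tasks by relative deadline (ascending):
  Task 3: deadline = 6
  Task 1: deadline = 17
  Task 2: deadline = 19
  Task 4: deadline = 23
Priority order (highest first): [3, 1, 2, 4]
Highest priority task = 3

3


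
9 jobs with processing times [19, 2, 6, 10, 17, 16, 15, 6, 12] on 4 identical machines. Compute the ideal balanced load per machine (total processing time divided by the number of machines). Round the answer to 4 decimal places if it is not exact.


Total processing time = 19 + 2 + 6 + 10 + 17 + 16 + 15 + 6 + 12 = 103
Number of machines = 4
Ideal balanced load = 103 / 4 = 25.75

25.75


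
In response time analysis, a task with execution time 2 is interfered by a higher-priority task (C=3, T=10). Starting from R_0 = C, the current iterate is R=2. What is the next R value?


R_next = C + ceil(R_prev / T_hp) * C_hp
ceil(2 / 10) = ceil(0.2) = 1
Interference = 1 * 3 = 3
R_next = 2 + 3 = 5

5


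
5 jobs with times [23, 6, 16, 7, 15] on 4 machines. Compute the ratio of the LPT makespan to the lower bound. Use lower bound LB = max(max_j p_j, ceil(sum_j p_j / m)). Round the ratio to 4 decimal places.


LPT order: [23, 16, 15, 7, 6]
Machine loads after assignment: [23, 16, 15, 13]
LPT makespan = 23
Lower bound = max(max_job, ceil(total/4)) = max(23, 17) = 23
Ratio = 23 / 23 = 1.0

1.0


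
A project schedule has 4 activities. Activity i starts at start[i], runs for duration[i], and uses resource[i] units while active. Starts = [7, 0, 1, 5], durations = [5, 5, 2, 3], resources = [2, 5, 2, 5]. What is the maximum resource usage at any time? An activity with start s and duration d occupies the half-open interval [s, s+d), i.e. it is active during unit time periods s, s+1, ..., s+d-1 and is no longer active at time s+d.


Each activity i is active on [start_i, start_i + duration_i).
Compute total resource usage per time slot:
  t=0: active resources = [5], total = 5
  t=1: active resources = [5, 2], total = 7
  t=2: active resources = [5, 2], total = 7
  t=3: active resources = [5], total = 5
  t=4: active resources = [5], total = 5
  t=5: active resources = [5], total = 5
  t=6: active resources = [5], total = 5
  t=7: active resources = [2, 5], total = 7
  t=8: active resources = [2], total = 2
  t=9: active resources = [2], total = 2
  t=10: active resources = [2], total = 2
  t=11: active resources = [2], total = 2
Peak resource demand = 7

7


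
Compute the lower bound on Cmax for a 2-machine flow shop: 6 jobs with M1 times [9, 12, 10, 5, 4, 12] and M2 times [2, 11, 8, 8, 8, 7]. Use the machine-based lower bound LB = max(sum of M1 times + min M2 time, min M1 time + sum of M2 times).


LB1 = sum(M1 times) + min(M2 times) = 52 + 2 = 54
LB2 = min(M1 times) + sum(M2 times) = 4 + 44 = 48
Lower bound = max(LB1, LB2) = max(54, 48) = 54

54


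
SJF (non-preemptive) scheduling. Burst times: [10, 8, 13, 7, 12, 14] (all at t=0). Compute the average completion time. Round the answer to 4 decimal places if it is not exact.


SJF order (ascending): [7, 8, 10, 12, 13, 14]
Completion times:
  Job 1: burst=7, C=7
  Job 2: burst=8, C=15
  Job 3: burst=10, C=25
  Job 4: burst=12, C=37
  Job 5: burst=13, C=50
  Job 6: burst=14, C=64
Average completion = 198/6 = 33.0

33.0


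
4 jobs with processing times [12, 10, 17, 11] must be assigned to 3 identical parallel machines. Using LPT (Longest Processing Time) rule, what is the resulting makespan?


Sort jobs in decreasing order (LPT): [17, 12, 11, 10]
Assign each job to the least loaded machine:
  Machine 1: jobs [17], load = 17
  Machine 2: jobs [12], load = 12
  Machine 3: jobs [11, 10], load = 21
Makespan = max load = 21

21


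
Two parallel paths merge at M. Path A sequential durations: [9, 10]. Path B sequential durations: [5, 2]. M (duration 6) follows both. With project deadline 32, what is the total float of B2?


Forward pass: ES(B2) = sum of predecessors on chain B = 5
EF = ES + duration = 5 + 2 = 7
Backward pass: LF(M) = deadline = 32; LS(M) = 32 - 6 = 26
LF(B2) = LS(M) - sum(successors on chain B) = 26 - 0 = 26
LS = LF - duration = 26 - 2 = 24
Total float = LS - ES = 24 - 5 = 19

19


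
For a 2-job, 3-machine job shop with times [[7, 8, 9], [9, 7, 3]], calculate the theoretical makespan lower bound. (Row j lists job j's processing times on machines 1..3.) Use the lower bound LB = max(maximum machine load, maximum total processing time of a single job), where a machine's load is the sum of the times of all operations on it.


Machine loads:
  Machine 1: 7 + 9 = 16
  Machine 2: 8 + 7 = 15
  Machine 3: 9 + 3 = 12
Max machine load = 16
Job totals:
  Job 1: 24
  Job 2: 19
Max job total = 24
Lower bound = max(16, 24) = 24

24


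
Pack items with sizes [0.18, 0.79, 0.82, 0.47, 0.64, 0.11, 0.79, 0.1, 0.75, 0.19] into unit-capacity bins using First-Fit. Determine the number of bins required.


Place items sequentially using First-Fit:
  Item 0.18 -> new Bin 1
  Item 0.79 -> Bin 1 (now 0.97)
  Item 0.82 -> new Bin 2
  Item 0.47 -> new Bin 3
  Item 0.64 -> new Bin 4
  Item 0.11 -> Bin 2 (now 0.93)
  Item 0.79 -> new Bin 5
  Item 0.1 -> Bin 3 (now 0.57)
  Item 0.75 -> new Bin 6
  Item 0.19 -> Bin 3 (now 0.76)
Total bins used = 6

6


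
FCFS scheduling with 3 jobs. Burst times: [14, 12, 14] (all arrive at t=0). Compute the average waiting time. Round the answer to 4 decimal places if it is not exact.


FCFS order (as given): [14, 12, 14]
Waiting times:
  Job 1: wait = 0
  Job 2: wait = 14
  Job 3: wait = 26
Sum of waiting times = 40
Average waiting time = 40/3 = 13.3333

13.3333


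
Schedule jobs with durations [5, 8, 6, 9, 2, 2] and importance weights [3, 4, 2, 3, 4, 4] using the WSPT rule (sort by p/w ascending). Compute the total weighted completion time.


Compute p/w ratios and sort ascending (WSPT): [(2, 4), (2, 4), (5, 3), (8, 4), (6, 2), (9, 3)]
Compute weighted completion times:
  Job (p=2,w=4): C=2, w*C=4*2=8
  Job (p=2,w=4): C=4, w*C=4*4=16
  Job (p=5,w=3): C=9, w*C=3*9=27
  Job (p=8,w=4): C=17, w*C=4*17=68
  Job (p=6,w=2): C=23, w*C=2*23=46
  Job (p=9,w=3): C=32, w*C=3*32=96
Total weighted completion time = 261

261


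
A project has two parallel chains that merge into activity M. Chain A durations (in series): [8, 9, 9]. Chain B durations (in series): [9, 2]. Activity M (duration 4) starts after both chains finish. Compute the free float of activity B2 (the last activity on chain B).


ES(B2) = sum of predecessors on chain B = 9
EF(B2) = ES + duration = 9 + 2 = 11
Successor of B2 is M. ES(M) = max(sum(A), sum(B)) = max(26, 11) = 26
Free float = ES(successor) - EF(current) = 26 - 11 = 15

15


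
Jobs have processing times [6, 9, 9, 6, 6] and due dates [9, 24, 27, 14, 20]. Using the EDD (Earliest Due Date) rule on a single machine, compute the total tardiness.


Sort by due date (EDD order): [(6, 9), (6, 14), (6, 20), (9, 24), (9, 27)]
Compute completion times and tardiness:
  Job 1: p=6, d=9, C=6, tardiness=max(0,6-9)=0
  Job 2: p=6, d=14, C=12, tardiness=max(0,12-14)=0
  Job 3: p=6, d=20, C=18, tardiness=max(0,18-20)=0
  Job 4: p=9, d=24, C=27, tardiness=max(0,27-24)=3
  Job 5: p=9, d=27, C=36, tardiness=max(0,36-27)=9
Total tardiness = 12

12


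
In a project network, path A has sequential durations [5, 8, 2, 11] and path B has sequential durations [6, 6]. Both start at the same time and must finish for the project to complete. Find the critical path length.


Path A total = 5 + 8 + 2 + 11 = 26
Path B total = 6 + 6 = 12
Critical path = longest path = max(26, 12) = 26

26


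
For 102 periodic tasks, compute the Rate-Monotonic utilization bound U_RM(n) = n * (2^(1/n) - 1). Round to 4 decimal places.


Compute 2^(1/102) = 1.0068187028
Subtract 1: 1.0068187028 - 1 = 0.0068187028
Multiply by n: 102 * 0.0068187028 = 0.6955076856
Round to 4 dp: 0.6955

0.6955


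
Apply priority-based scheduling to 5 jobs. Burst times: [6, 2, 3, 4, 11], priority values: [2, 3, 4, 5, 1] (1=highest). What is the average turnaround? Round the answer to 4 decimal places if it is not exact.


Sort by priority (ascending = highest first):
Order: [(1, 11), (2, 6), (3, 2), (4, 3), (5, 4)]
Completion times:
  Priority 1, burst=11, C=11
  Priority 2, burst=6, C=17
  Priority 3, burst=2, C=19
  Priority 4, burst=3, C=22
  Priority 5, burst=4, C=26
Average turnaround = 95/5 = 19.0

19.0


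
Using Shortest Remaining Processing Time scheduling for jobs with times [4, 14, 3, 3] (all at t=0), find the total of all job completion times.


Since all jobs arrive at t=0, SRPT equals SPT ordering.
SPT order: [3, 3, 4, 14]
Completion times:
  Job 1: p=3, C=3
  Job 2: p=3, C=6
  Job 3: p=4, C=10
  Job 4: p=14, C=24
Total completion time = 3 + 6 + 10 + 24 = 43

43


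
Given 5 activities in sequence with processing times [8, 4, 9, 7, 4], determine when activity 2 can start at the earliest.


Activity 2 starts after activities 1 through 1 complete.
Predecessor durations: [8]
ES = 8 = 8

8


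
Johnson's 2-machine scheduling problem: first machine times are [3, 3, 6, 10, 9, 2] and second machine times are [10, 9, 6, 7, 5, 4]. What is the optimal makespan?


Apply Johnson's rule:
  Group 1 (a <= b): [(6, 2, 4), (1, 3, 10), (2, 3, 9), (3, 6, 6)]
  Group 2 (a > b): [(4, 10, 7), (5, 9, 5)]
Optimal job order: [6, 1, 2, 3, 4, 5]
Schedule:
  Job 6: M1 done at 2, M2 done at 6
  Job 1: M1 done at 5, M2 done at 16
  Job 2: M1 done at 8, M2 done at 25
  Job 3: M1 done at 14, M2 done at 31
  Job 4: M1 done at 24, M2 done at 38
  Job 5: M1 done at 33, M2 done at 43
Makespan = 43

43


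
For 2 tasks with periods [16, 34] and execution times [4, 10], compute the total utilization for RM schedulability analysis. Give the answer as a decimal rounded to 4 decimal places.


Compute individual utilizations (exact fractions):
  Task 1: C/T = 4/16 = 1/4 (approx. 0.25)
  Task 2: C/T = 10/34 = 5/17 (approx. 0.2941)
Total utilization U = 1/4 + 5/17 = 37/68
Rounded to 4 decimal places: U = 0.5441
RM (Liu & Layland) bound for 2 tasks = 0.828427; compare with U = 37/68 (approx. 0.544118)
U <= bound, so schedulable by RM sufficient condition.

0.5441


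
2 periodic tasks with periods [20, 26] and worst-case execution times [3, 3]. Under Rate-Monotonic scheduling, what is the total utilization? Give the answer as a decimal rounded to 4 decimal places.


Compute individual utilizations (exact fractions):
  Task 1: C/T = 3/20 (approx. 0.15)
  Task 2: C/T = 3/26 (approx. 0.1154)
Total utilization U = 3/20 + 3/26 = 69/260
Rounded to 4 decimal places: U = 0.2654
RM (Liu & Layland) bound for 2 tasks = 0.828427; compare with U = 69/260 (approx. 0.265385)
U <= bound, so schedulable by RM sufficient condition.

0.2654


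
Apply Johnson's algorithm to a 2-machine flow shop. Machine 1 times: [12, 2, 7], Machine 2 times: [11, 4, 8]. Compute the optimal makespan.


Apply Johnson's rule:
  Group 1 (a <= b): [(2, 2, 4), (3, 7, 8)]
  Group 2 (a > b): [(1, 12, 11)]
Optimal job order: [2, 3, 1]
Schedule:
  Job 2: M1 done at 2, M2 done at 6
  Job 3: M1 done at 9, M2 done at 17
  Job 1: M1 done at 21, M2 done at 32
Makespan = 32

32


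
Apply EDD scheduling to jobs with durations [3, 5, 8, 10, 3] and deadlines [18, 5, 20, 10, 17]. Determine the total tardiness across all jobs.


Sort by due date (EDD order): [(5, 5), (10, 10), (3, 17), (3, 18), (8, 20)]
Compute completion times and tardiness:
  Job 1: p=5, d=5, C=5, tardiness=max(0,5-5)=0
  Job 2: p=10, d=10, C=15, tardiness=max(0,15-10)=5
  Job 3: p=3, d=17, C=18, tardiness=max(0,18-17)=1
  Job 4: p=3, d=18, C=21, tardiness=max(0,21-18)=3
  Job 5: p=8, d=20, C=29, tardiness=max(0,29-20)=9
Total tardiness = 18

18


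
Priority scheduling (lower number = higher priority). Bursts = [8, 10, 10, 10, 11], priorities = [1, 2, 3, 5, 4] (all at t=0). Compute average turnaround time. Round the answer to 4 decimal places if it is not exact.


Sort by priority (ascending = highest first):
Order: [(1, 8), (2, 10), (3, 10), (4, 11), (5, 10)]
Completion times:
  Priority 1, burst=8, C=8
  Priority 2, burst=10, C=18
  Priority 3, burst=10, C=28
  Priority 4, burst=11, C=39
  Priority 5, burst=10, C=49
Average turnaround = 142/5 = 28.4

28.4


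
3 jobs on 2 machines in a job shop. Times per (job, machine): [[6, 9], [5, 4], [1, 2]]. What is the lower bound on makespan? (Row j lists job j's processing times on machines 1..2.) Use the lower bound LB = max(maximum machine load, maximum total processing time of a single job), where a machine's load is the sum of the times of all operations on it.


Machine loads:
  Machine 1: 6 + 5 + 1 = 12
  Machine 2: 9 + 4 + 2 = 15
Max machine load = 15
Job totals:
  Job 1: 15
  Job 2: 9
  Job 3: 3
Max job total = 15
Lower bound = max(15, 15) = 15

15


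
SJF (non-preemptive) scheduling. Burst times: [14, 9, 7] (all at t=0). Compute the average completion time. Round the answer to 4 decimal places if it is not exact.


SJF order (ascending): [7, 9, 14]
Completion times:
  Job 1: burst=7, C=7
  Job 2: burst=9, C=16
  Job 3: burst=14, C=30
Average completion = 53/3 = 17.6667

17.6667


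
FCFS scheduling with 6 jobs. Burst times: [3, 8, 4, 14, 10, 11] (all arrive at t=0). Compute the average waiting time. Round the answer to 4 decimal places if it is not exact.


FCFS order (as given): [3, 8, 4, 14, 10, 11]
Waiting times:
  Job 1: wait = 0
  Job 2: wait = 3
  Job 3: wait = 11
  Job 4: wait = 15
  Job 5: wait = 29
  Job 6: wait = 39
Sum of waiting times = 97
Average waiting time = 97/6 = 16.1667

16.1667


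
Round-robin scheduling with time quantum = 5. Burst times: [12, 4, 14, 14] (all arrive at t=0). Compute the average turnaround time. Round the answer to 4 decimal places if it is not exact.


Time quantum = 5
Execution trace:
  J1 runs 5 units, time = 5
  J2 runs 4 units, time = 9
  J3 runs 5 units, time = 14
  J4 runs 5 units, time = 19
  J1 runs 5 units, time = 24
  J3 runs 5 units, time = 29
  J4 runs 5 units, time = 34
  J1 runs 2 units, time = 36
  J3 runs 4 units, time = 40
  J4 runs 4 units, time = 44
Finish times: [36, 9, 40, 44]
Average turnaround = 129/4 = 32.25

32.25


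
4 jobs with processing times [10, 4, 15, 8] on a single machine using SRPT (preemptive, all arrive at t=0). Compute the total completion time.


Since all jobs arrive at t=0, SRPT equals SPT ordering.
SPT order: [4, 8, 10, 15]
Completion times:
  Job 1: p=4, C=4
  Job 2: p=8, C=12
  Job 3: p=10, C=22
  Job 4: p=15, C=37
Total completion time = 4 + 12 + 22 + 37 = 75

75


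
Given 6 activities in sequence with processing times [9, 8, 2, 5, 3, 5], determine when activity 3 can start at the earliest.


Activity 3 starts after activities 1 through 2 complete.
Predecessor durations: [9, 8]
ES = 9 + 8 = 17

17


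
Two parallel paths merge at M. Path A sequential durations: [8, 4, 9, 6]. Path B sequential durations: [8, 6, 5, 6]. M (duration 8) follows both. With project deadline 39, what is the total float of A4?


Forward pass: ES(A4) = sum of predecessors on chain A = 21
EF = ES + duration = 21 + 6 = 27
Backward pass: LF(M) = deadline = 39; LS(M) = 39 - 8 = 31
LF(A4) = LS(M) - sum(successors on chain A) = 31 - 0 = 31
LS = LF - duration = 31 - 6 = 25
Total float = LS - ES = 25 - 21 = 4

4


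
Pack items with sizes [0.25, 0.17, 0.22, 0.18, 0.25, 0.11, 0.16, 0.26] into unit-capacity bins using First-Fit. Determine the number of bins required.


Place items sequentially using First-Fit:
  Item 0.25 -> new Bin 1
  Item 0.17 -> Bin 1 (now 0.42)
  Item 0.22 -> Bin 1 (now 0.64)
  Item 0.18 -> Bin 1 (now 0.82)
  Item 0.25 -> new Bin 2
  Item 0.11 -> Bin 1 (now 0.93)
  Item 0.16 -> Bin 2 (now 0.41)
  Item 0.26 -> Bin 2 (now 0.67)
Total bins used = 2

2


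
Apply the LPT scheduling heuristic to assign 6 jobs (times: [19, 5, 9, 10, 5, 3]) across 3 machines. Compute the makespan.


Sort jobs in decreasing order (LPT): [19, 10, 9, 5, 5, 3]
Assign each job to the least loaded machine:
  Machine 1: jobs [19], load = 19
  Machine 2: jobs [10, 5], load = 15
  Machine 3: jobs [9, 5, 3], load = 17
Makespan = max load = 19

19


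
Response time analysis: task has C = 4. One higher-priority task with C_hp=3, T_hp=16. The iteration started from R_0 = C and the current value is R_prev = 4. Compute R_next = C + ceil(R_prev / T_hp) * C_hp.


R_next = C + ceil(R_prev / T_hp) * C_hp
ceil(4 / 16) = ceil(0.25) = 1
Interference = 1 * 3 = 3
R_next = 4 + 3 = 7

7


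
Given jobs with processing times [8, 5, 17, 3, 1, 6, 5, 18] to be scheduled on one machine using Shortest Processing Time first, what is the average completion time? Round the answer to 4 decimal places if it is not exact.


Sort jobs by processing time (SPT order): [1, 3, 5, 5, 6, 8, 17, 18]
Compute completion times sequentially:
  Job 1: processing = 1, completes at 1
  Job 2: processing = 3, completes at 4
  Job 3: processing = 5, completes at 9
  Job 4: processing = 5, completes at 14
  Job 5: processing = 6, completes at 20
  Job 6: processing = 8, completes at 28
  Job 7: processing = 17, completes at 45
  Job 8: processing = 18, completes at 63
Sum of completion times = 184
Average completion time = 184/8 = 23.0

23.0


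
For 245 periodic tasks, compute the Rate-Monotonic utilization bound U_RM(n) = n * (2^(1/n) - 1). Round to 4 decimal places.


Compute 2^(1/245) = 1.0028331781
Subtract 1: 1.0028331781 - 1 = 0.0028331781
Multiply by n: 245 * 0.0028331781 = 0.6941286345
Round to 4 dp: 0.6941

0.6941


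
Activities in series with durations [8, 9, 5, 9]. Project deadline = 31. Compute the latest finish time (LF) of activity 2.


LF(activity 2) = deadline - sum of successor durations
Successors: activities 3 through 4 with durations [5, 9]
Sum of successor durations = 14
LF = 31 - 14 = 17

17


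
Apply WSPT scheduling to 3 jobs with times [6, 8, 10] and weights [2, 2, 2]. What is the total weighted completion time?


Compute p/w ratios and sort ascending (WSPT): [(6, 2), (8, 2), (10, 2)]
Compute weighted completion times:
  Job (p=6,w=2): C=6, w*C=2*6=12
  Job (p=8,w=2): C=14, w*C=2*14=28
  Job (p=10,w=2): C=24, w*C=2*24=48
Total weighted completion time = 88

88


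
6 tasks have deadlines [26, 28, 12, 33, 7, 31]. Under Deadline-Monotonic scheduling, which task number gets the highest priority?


Sort tasks by relative deadline (ascending):
  Task 5: deadline = 7
  Task 3: deadline = 12
  Task 1: deadline = 26
  Task 2: deadline = 28
  Task 6: deadline = 31
  Task 4: deadline = 33
Priority order (highest first): [5, 3, 1, 2, 6, 4]
Highest priority task = 5

5


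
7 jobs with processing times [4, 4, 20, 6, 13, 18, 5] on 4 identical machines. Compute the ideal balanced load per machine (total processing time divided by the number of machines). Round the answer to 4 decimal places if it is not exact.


Total processing time = 4 + 4 + 20 + 6 + 13 + 18 + 5 = 70
Number of machines = 4
Ideal balanced load = 70 / 4 = 17.5

17.5


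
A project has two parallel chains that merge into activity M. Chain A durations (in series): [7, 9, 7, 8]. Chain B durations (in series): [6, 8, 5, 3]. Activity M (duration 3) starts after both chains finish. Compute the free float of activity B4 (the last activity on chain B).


ES(B4) = sum of predecessors on chain B = 19
EF(B4) = ES + duration = 19 + 3 = 22
Successor of B4 is M. ES(M) = max(sum(A), sum(B)) = max(31, 22) = 31
Free float = ES(successor) - EF(current) = 31 - 22 = 9

9


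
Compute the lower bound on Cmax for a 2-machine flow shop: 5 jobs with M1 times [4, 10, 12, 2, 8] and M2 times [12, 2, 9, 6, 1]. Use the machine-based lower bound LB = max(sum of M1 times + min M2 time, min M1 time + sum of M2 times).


LB1 = sum(M1 times) + min(M2 times) = 36 + 1 = 37
LB2 = min(M1 times) + sum(M2 times) = 2 + 30 = 32
Lower bound = max(LB1, LB2) = max(37, 32) = 37

37


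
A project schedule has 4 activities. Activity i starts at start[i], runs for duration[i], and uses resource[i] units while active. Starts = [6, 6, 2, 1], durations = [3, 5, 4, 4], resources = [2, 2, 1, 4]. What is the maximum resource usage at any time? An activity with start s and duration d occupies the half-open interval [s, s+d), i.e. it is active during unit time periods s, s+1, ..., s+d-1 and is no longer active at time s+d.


Each activity i is active on [start_i, start_i + duration_i).
Compute total resource usage per time slot:
  t=0: active resources = [], total = 0
  t=1: active resources = [4], total = 4
  t=2: active resources = [1, 4], total = 5
  t=3: active resources = [1, 4], total = 5
  t=4: active resources = [1, 4], total = 5
  t=5: active resources = [1], total = 1
  t=6: active resources = [2, 2], total = 4
  t=7: active resources = [2, 2], total = 4
  t=8: active resources = [2, 2], total = 4
  t=9: active resources = [2], total = 2
  t=10: active resources = [2], total = 2
Peak resource demand = 5

5


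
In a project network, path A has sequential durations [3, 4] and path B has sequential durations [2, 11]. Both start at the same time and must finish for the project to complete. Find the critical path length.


Path A total = 3 + 4 = 7
Path B total = 2 + 11 = 13
Critical path = longest path = max(7, 13) = 13

13


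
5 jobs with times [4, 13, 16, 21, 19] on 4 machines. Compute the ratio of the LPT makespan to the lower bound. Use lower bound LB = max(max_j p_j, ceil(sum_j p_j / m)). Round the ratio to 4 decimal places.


LPT order: [21, 19, 16, 13, 4]
Machine loads after assignment: [21, 19, 16, 17]
LPT makespan = 21
Lower bound = max(max_job, ceil(total/4)) = max(21, 19) = 21
Ratio = 21 / 21 = 1.0

1.0


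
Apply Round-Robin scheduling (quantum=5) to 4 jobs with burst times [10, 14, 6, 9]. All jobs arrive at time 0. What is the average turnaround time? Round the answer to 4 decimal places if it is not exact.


Time quantum = 5
Execution trace:
  J1 runs 5 units, time = 5
  J2 runs 5 units, time = 10
  J3 runs 5 units, time = 15
  J4 runs 5 units, time = 20
  J1 runs 5 units, time = 25
  J2 runs 5 units, time = 30
  J3 runs 1 units, time = 31
  J4 runs 4 units, time = 35
  J2 runs 4 units, time = 39
Finish times: [25, 39, 31, 35]
Average turnaround = 130/4 = 32.5

32.5


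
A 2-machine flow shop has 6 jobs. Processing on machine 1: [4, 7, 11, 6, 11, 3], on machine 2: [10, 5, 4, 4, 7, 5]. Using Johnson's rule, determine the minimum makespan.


Apply Johnson's rule:
  Group 1 (a <= b): [(6, 3, 5), (1, 4, 10)]
  Group 2 (a > b): [(5, 11, 7), (2, 7, 5), (3, 11, 4), (4, 6, 4)]
Optimal job order: [6, 1, 5, 2, 3, 4]
Schedule:
  Job 6: M1 done at 3, M2 done at 8
  Job 1: M1 done at 7, M2 done at 18
  Job 5: M1 done at 18, M2 done at 25
  Job 2: M1 done at 25, M2 done at 30
  Job 3: M1 done at 36, M2 done at 40
  Job 4: M1 done at 42, M2 done at 46
Makespan = 46

46


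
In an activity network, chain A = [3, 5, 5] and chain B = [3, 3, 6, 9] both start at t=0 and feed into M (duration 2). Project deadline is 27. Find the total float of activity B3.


Forward pass: ES(B3) = sum of predecessors on chain B = 6
EF = ES + duration = 6 + 6 = 12
Backward pass: LF(M) = deadline = 27; LS(M) = 27 - 2 = 25
LF(B3) = LS(M) - sum(successors on chain B) = 25 - 9 = 16
LS = LF - duration = 16 - 6 = 10
Total float = LS - ES = 10 - 6 = 4

4


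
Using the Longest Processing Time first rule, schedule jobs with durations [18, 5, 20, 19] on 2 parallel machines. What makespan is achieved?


Sort jobs in decreasing order (LPT): [20, 19, 18, 5]
Assign each job to the least loaded machine:
  Machine 1: jobs [20, 5], load = 25
  Machine 2: jobs [19, 18], load = 37
Makespan = max load = 37

37


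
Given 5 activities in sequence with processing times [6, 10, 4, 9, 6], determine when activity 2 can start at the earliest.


Activity 2 starts after activities 1 through 1 complete.
Predecessor durations: [6]
ES = 6 = 6

6


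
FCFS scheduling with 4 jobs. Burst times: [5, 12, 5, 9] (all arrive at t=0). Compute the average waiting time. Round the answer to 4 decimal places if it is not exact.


FCFS order (as given): [5, 12, 5, 9]
Waiting times:
  Job 1: wait = 0
  Job 2: wait = 5
  Job 3: wait = 17
  Job 4: wait = 22
Sum of waiting times = 44
Average waiting time = 44/4 = 11.0

11.0


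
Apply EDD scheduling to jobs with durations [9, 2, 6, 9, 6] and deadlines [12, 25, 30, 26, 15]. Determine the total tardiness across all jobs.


Sort by due date (EDD order): [(9, 12), (6, 15), (2, 25), (9, 26), (6, 30)]
Compute completion times and tardiness:
  Job 1: p=9, d=12, C=9, tardiness=max(0,9-12)=0
  Job 2: p=6, d=15, C=15, tardiness=max(0,15-15)=0
  Job 3: p=2, d=25, C=17, tardiness=max(0,17-25)=0
  Job 4: p=9, d=26, C=26, tardiness=max(0,26-26)=0
  Job 5: p=6, d=30, C=32, tardiness=max(0,32-30)=2
Total tardiness = 2

2


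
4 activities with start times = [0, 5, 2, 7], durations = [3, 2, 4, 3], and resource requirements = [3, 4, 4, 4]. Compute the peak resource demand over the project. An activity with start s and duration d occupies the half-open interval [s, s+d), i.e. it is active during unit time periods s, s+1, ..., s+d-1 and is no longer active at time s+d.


Each activity i is active on [start_i, start_i + duration_i).
Compute total resource usage per time slot:
  t=0: active resources = [3], total = 3
  t=1: active resources = [3], total = 3
  t=2: active resources = [3, 4], total = 7
  t=3: active resources = [4], total = 4
  t=4: active resources = [4], total = 4
  t=5: active resources = [4, 4], total = 8
  t=6: active resources = [4], total = 4
  t=7: active resources = [4], total = 4
  t=8: active resources = [4], total = 4
  t=9: active resources = [4], total = 4
Peak resource demand = 8

8


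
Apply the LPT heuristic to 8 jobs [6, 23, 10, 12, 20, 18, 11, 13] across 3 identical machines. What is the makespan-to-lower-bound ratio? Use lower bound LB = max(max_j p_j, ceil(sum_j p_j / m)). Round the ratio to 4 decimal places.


LPT order: [23, 20, 18, 13, 12, 11, 10, 6]
Machine loads after assignment: [34, 38, 41]
LPT makespan = 41
Lower bound = max(max_job, ceil(total/3)) = max(23, 38) = 38
Ratio = 41 / 38 = 1.0789

1.0789


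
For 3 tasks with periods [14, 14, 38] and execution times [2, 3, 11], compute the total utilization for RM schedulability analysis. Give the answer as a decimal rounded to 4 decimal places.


Compute individual utilizations (exact fractions):
  Task 1: C/T = 2/14 = 1/7 (approx. 0.1429)
  Task 2: C/T = 3/14 (approx. 0.2143)
  Task 3: C/T = 11/38 (approx. 0.2895)
Total utilization U = 1/7 + 3/14 + 11/38 = 86/133
Rounded to 4 decimal places: U = 0.6466
RM (Liu & Layland) bound for 3 tasks = 0.779763; compare with U = 86/133 (approx. 0.646617)
U <= bound, so schedulable by RM sufficient condition.

0.6466


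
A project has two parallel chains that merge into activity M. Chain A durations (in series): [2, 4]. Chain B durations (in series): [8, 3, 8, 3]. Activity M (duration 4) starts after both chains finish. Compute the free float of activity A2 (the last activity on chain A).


ES(A2) = sum of predecessors on chain A = 2
EF(A2) = ES + duration = 2 + 4 = 6
Successor of A2 is M. ES(M) = max(sum(A), sum(B)) = max(6, 22) = 22
Free float = ES(successor) - EF(current) = 22 - 6 = 16

16


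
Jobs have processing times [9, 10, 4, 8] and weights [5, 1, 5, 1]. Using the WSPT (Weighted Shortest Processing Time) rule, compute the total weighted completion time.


Compute p/w ratios and sort ascending (WSPT): [(4, 5), (9, 5), (8, 1), (10, 1)]
Compute weighted completion times:
  Job (p=4,w=5): C=4, w*C=5*4=20
  Job (p=9,w=5): C=13, w*C=5*13=65
  Job (p=8,w=1): C=21, w*C=1*21=21
  Job (p=10,w=1): C=31, w*C=1*31=31
Total weighted completion time = 137

137


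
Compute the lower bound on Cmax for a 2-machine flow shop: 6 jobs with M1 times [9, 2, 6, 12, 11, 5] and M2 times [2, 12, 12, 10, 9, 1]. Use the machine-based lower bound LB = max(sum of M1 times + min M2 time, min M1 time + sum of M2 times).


LB1 = sum(M1 times) + min(M2 times) = 45 + 1 = 46
LB2 = min(M1 times) + sum(M2 times) = 2 + 46 = 48
Lower bound = max(LB1, LB2) = max(46, 48) = 48

48


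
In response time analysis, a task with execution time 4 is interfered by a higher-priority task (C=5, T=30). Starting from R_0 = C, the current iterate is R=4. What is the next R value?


R_next = C + ceil(R_prev / T_hp) * C_hp
ceil(4 / 30) = ceil(0.1333) = 1
Interference = 1 * 5 = 5
R_next = 4 + 5 = 9

9


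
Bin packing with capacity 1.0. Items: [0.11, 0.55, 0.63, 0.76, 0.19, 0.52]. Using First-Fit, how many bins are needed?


Place items sequentially using First-Fit:
  Item 0.11 -> new Bin 1
  Item 0.55 -> Bin 1 (now 0.66)
  Item 0.63 -> new Bin 2
  Item 0.76 -> new Bin 3
  Item 0.19 -> Bin 1 (now 0.85)
  Item 0.52 -> new Bin 4
Total bins used = 4

4


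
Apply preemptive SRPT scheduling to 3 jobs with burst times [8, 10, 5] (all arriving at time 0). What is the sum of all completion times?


Since all jobs arrive at t=0, SRPT equals SPT ordering.
SPT order: [5, 8, 10]
Completion times:
  Job 1: p=5, C=5
  Job 2: p=8, C=13
  Job 3: p=10, C=23
Total completion time = 5 + 13 + 23 = 41

41


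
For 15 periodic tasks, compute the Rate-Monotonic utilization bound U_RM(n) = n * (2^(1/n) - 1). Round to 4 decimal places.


Compute 2^(1/15) = 1.0472941228
Subtract 1: 1.0472941228 - 1 = 0.0472941228
Multiply by n: 15 * 0.0472941228 = 0.7094118420
Round to 4 dp: 0.7094

0.7094


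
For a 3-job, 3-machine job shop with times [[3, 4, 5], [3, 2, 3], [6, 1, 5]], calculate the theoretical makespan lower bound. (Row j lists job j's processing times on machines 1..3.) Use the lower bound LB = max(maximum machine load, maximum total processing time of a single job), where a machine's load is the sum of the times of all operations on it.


Machine loads:
  Machine 1: 3 + 3 + 6 = 12
  Machine 2: 4 + 2 + 1 = 7
  Machine 3: 5 + 3 + 5 = 13
Max machine load = 13
Job totals:
  Job 1: 12
  Job 2: 8
  Job 3: 12
Max job total = 12
Lower bound = max(13, 12) = 13

13


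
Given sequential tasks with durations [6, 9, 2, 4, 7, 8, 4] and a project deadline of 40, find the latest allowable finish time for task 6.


LF(activity 6) = deadline - sum of successor durations
Successors: activities 7 through 7 with durations [4]
Sum of successor durations = 4
LF = 40 - 4 = 36

36


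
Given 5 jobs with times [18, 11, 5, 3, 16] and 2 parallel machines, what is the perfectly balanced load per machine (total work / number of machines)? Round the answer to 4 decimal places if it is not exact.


Total processing time = 18 + 11 + 5 + 3 + 16 = 53
Number of machines = 2
Ideal balanced load = 53 / 2 = 26.5

26.5


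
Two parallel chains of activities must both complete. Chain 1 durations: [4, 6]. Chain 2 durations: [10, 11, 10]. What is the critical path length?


Path A total = 4 + 6 = 10
Path B total = 10 + 11 + 10 = 31
Critical path = longest path = max(10, 31) = 31

31


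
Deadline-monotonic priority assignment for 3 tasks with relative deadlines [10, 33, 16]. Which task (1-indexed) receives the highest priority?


Sort tasks by relative deadline (ascending):
  Task 1: deadline = 10
  Task 3: deadline = 16
  Task 2: deadline = 33
Priority order (highest first): [1, 3, 2]
Highest priority task = 1

1


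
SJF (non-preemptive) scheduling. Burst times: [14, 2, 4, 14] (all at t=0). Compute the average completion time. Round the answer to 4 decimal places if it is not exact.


SJF order (ascending): [2, 4, 14, 14]
Completion times:
  Job 1: burst=2, C=2
  Job 2: burst=4, C=6
  Job 3: burst=14, C=20
  Job 4: burst=14, C=34
Average completion = 62/4 = 15.5

15.5


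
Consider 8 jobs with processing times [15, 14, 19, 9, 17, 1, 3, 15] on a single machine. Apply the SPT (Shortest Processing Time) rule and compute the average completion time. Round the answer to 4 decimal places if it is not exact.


Sort jobs by processing time (SPT order): [1, 3, 9, 14, 15, 15, 17, 19]
Compute completion times sequentially:
  Job 1: processing = 1, completes at 1
  Job 2: processing = 3, completes at 4
  Job 3: processing = 9, completes at 13
  Job 4: processing = 14, completes at 27
  Job 5: processing = 15, completes at 42
  Job 6: processing = 15, completes at 57
  Job 7: processing = 17, completes at 74
  Job 8: processing = 19, completes at 93
Sum of completion times = 311
Average completion time = 311/8 = 38.875

38.875


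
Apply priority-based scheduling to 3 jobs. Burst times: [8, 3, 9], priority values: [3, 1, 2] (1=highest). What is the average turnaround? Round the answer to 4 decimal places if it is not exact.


Sort by priority (ascending = highest first):
Order: [(1, 3), (2, 9), (3, 8)]
Completion times:
  Priority 1, burst=3, C=3
  Priority 2, burst=9, C=12
  Priority 3, burst=8, C=20
Average turnaround = 35/3 = 11.6667

11.6667


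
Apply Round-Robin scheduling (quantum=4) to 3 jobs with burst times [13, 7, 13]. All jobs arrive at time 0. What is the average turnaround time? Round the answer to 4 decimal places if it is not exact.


Time quantum = 4
Execution trace:
  J1 runs 4 units, time = 4
  J2 runs 4 units, time = 8
  J3 runs 4 units, time = 12
  J1 runs 4 units, time = 16
  J2 runs 3 units, time = 19
  J3 runs 4 units, time = 23
  J1 runs 4 units, time = 27
  J3 runs 4 units, time = 31
  J1 runs 1 units, time = 32
  J3 runs 1 units, time = 33
Finish times: [32, 19, 33]
Average turnaround = 84/3 = 28.0

28.0


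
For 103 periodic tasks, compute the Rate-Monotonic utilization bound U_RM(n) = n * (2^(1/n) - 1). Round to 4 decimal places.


Compute 2^(1/103) = 1.0067522788
Subtract 1: 1.0067522788 - 1 = 0.0067522788
Multiply by n: 103 * 0.0067522788 = 0.6954847164
Round to 4 dp: 0.6955

0.6955


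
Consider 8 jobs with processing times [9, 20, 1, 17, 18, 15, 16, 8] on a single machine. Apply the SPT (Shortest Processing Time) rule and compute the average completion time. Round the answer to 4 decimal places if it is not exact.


Sort jobs by processing time (SPT order): [1, 8, 9, 15, 16, 17, 18, 20]
Compute completion times sequentially:
  Job 1: processing = 1, completes at 1
  Job 2: processing = 8, completes at 9
  Job 3: processing = 9, completes at 18
  Job 4: processing = 15, completes at 33
  Job 5: processing = 16, completes at 49
  Job 6: processing = 17, completes at 66
  Job 7: processing = 18, completes at 84
  Job 8: processing = 20, completes at 104
Sum of completion times = 364
Average completion time = 364/8 = 45.5

45.5


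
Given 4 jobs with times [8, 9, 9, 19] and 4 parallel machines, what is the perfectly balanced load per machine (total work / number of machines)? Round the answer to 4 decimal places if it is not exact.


Total processing time = 8 + 9 + 9 + 19 = 45
Number of machines = 4
Ideal balanced load = 45 / 4 = 11.25

11.25


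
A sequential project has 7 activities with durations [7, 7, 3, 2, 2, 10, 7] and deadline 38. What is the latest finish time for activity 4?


LF(activity 4) = deadline - sum of successor durations
Successors: activities 5 through 7 with durations [2, 10, 7]
Sum of successor durations = 19
LF = 38 - 19 = 19

19


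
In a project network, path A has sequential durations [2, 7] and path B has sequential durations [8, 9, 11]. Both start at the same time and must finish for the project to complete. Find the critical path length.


Path A total = 2 + 7 = 9
Path B total = 8 + 9 + 11 = 28
Critical path = longest path = max(9, 28) = 28

28


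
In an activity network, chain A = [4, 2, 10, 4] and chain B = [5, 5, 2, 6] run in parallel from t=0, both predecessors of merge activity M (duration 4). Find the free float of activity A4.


ES(A4) = sum of predecessors on chain A = 16
EF(A4) = ES + duration = 16 + 4 = 20
Successor of A4 is M. ES(M) = max(sum(A), sum(B)) = max(20, 18) = 20
Free float = ES(successor) - EF(current) = 20 - 20 = 0

0


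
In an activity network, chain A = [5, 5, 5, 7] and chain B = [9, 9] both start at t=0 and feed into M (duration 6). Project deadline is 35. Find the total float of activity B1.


Forward pass: ES(B1) = sum of predecessors on chain B = 0
EF = ES + duration = 0 + 9 = 9
Backward pass: LF(M) = deadline = 35; LS(M) = 35 - 6 = 29
LF(B1) = LS(M) - sum(successors on chain B) = 29 - 9 = 20
LS = LF - duration = 20 - 9 = 11
Total float = LS - ES = 11 - 0 = 11

11


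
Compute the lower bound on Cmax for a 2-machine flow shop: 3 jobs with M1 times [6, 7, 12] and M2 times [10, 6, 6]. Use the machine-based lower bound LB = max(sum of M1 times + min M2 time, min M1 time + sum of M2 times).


LB1 = sum(M1 times) + min(M2 times) = 25 + 6 = 31
LB2 = min(M1 times) + sum(M2 times) = 6 + 22 = 28
Lower bound = max(LB1, LB2) = max(31, 28) = 31

31


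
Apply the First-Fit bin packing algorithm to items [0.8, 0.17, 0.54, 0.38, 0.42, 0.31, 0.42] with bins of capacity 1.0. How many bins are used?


Place items sequentially using First-Fit:
  Item 0.8 -> new Bin 1
  Item 0.17 -> Bin 1 (now 0.97)
  Item 0.54 -> new Bin 2
  Item 0.38 -> Bin 2 (now 0.92)
  Item 0.42 -> new Bin 3
  Item 0.31 -> Bin 3 (now 0.73)
  Item 0.42 -> new Bin 4
Total bins used = 4

4


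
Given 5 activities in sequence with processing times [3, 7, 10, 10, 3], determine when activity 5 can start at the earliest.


Activity 5 starts after activities 1 through 4 complete.
Predecessor durations: [3, 7, 10, 10]
ES = 3 + 7 + 10 + 10 = 30

30


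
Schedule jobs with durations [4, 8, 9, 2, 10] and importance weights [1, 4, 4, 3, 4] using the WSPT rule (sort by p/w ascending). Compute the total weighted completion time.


Compute p/w ratios and sort ascending (WSPT): [(2, 3), (8, 4), (9, 4), (10, 4), (4, 1)]
Compute weighted completion times:
  Job (p=2,w=3): C=2, w*C=3*2=6
  Job (p=8,w=4): C=10, w*C=4*10=40
  Job (p=9,w=4): C=19, w*C=4*19=76
  Job (p=10,w=4): C=29, w*C=4*29=116
  Job (p=4,w=1): C=33, w*C=1*33=33
Total weighted completion time = 271

271


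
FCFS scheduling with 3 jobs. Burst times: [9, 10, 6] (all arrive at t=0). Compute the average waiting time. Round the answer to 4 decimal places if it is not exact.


FCFS order (as given): [9, 10, 6]
Waiting times:
  Job 1: wait = 0
  Job 2: wait = 9
  Job 3: wait = 19
Sum of waiting times = 28
Average waiting time = 28/3 = 9.3333

9.3333


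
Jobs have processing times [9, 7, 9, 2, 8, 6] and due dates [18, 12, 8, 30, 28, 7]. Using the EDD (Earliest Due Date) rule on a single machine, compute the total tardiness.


Sort by due date (EDD order): [(6, 7), (9, 8), (7, 12), (9, 18), (8, 28), (2, 30)]
Compute completion times and tardiness:
  Job 1: p=6, d=7, C=6, tardiness=max(0,6-7)=0
  Job 2: p=9, d=8, C=15, tardiness=max(0,15-8)=7
  Job 3: p=7, d=12, C=22, tardiness=max(0,22-12)=10
  Job 4: p=9, d=18, C=31, tardiness=max(0,31-18)=13
  Job 5: p=8, d=28, C=39, tardiness=max(0,39-28)=11
  Job 6: p=2, d=30, C=41, tardiness=max(0,41-30)=11
Total tardiness = 52

52


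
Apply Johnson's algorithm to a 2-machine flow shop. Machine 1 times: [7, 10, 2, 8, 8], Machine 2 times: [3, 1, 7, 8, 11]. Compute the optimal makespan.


Apply Johnson's rule:
  Group 1 (a <= b): [(3, 2, 7), (4, 8, 8), (5, 8, 11)]
  Group 2 (a > b): [(1, 7, 3), (2, 10, 1)]
Optimal job order: [3, 4, 5, 1, 2]
Schedule:
  Job 3: M1 done at 2, M2 done at 9
  Job 4: M1 done at 10, M2 done at 18
  Job 5: M1 done at 18, M2 done at 29
  Job 1: M1 done at 25, M2 done at 32
  Job 2: M1 done at 35, M2 done at 36
Makespan = 36

36
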